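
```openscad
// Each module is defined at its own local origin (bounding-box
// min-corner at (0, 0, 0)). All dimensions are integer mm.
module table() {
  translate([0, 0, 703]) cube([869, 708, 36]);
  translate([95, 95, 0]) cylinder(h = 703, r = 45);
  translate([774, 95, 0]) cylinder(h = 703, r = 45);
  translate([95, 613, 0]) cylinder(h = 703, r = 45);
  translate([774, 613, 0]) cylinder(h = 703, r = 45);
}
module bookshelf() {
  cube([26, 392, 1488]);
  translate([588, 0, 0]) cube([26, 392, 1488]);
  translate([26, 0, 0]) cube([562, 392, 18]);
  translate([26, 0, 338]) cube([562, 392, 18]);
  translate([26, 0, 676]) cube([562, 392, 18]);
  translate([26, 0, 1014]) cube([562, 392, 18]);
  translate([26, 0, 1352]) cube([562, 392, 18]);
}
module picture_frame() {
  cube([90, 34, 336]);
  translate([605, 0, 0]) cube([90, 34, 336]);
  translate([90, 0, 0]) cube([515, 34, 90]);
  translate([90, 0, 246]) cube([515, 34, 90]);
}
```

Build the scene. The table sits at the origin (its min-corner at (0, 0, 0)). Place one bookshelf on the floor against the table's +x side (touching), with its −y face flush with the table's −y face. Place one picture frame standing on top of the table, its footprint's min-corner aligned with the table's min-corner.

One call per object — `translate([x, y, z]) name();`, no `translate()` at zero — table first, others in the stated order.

table();
translate([869, 0, 0]) bookshelf();
translate([0, 0, 739]) picture_frame();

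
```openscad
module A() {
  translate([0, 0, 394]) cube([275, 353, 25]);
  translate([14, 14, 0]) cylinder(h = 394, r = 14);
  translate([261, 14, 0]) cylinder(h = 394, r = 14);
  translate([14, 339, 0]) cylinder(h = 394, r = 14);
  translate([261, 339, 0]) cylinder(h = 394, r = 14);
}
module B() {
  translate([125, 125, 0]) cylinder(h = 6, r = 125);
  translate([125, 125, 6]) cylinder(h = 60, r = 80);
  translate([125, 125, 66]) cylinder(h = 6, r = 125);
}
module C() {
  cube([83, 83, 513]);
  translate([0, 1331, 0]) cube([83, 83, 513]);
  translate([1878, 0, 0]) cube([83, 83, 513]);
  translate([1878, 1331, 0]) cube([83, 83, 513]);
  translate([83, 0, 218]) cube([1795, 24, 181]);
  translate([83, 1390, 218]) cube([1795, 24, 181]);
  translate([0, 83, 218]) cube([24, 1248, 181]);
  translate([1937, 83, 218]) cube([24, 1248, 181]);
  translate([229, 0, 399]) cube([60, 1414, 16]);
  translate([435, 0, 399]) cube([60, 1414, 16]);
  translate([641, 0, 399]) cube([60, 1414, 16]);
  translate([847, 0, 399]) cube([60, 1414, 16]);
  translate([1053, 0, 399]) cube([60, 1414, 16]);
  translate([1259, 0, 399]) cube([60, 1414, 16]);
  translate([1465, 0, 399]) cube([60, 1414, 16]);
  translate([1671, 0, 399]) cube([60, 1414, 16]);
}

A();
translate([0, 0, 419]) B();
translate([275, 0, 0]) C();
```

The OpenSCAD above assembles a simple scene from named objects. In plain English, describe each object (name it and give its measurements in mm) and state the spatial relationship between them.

A is a four-legged stool. The seat is a 275×353×25 mm slab whose top surface is at z = 419 mm; four round legs, each 28 mm in diameter, run from the floor (z = 0) to the underside of the seat, each leg's axis is inset half a diameter from the nearest pair of seat edges (so the leg's bounding box is flush with the corner).

B is a spool: two coaxial disc flanges of radius 125 mm and thickness 6 mm, joined by a core cylinder of radius 80 mm and height 60 mm. The lower flange rests on z = 0 and the three cylinders share a vertical axis.

C is a bed frame 1961 mm long (x) by 1414 mm wide (y). Four 83×83 mm corner posts, 513 mm tall, at the corners of the footprint. Four rails of 24 mm thickness and 181 mm height run between adjacent posts with their undersides at z = 218 mm, their outer faces flush with the outside of the frame (the two x-running rails run between the posts' inner faces; the two y-running rails run between the posts' inner faces). 8 slats, each 60 mm wide (x) and 16 mm thick, lie across the top of the two x-running rails, running the full 1414 mm width of the frame in y; the slats are evenly spaced along x between the inner faces of the end posts with equal gaps (rounded down to the nearest mm) at the −x end and between each pair — any rounding remainder accumulates at the +x end.

The spool is on top of the stool. The bed frame is against the stool's +x side, with their −y faces flush.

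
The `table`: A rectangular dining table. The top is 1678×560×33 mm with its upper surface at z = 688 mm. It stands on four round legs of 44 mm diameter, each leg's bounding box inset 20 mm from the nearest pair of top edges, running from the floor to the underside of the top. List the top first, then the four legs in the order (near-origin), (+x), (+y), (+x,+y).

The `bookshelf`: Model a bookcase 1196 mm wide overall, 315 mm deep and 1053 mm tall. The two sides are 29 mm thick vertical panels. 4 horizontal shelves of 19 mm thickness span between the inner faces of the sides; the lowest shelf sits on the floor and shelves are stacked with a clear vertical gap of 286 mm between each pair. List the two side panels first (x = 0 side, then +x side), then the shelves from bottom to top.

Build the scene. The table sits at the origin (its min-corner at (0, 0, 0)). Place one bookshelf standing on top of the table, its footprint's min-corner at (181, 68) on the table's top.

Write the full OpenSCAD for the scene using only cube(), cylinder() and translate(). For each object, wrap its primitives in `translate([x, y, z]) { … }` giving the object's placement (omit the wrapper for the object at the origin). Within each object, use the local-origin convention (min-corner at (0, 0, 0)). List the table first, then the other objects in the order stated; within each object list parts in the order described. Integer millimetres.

translate([0, 0, 655]) cube([1678, 560, 33]);
translate([42, 42, 0]) cylinder(h = 655, r = 22);
translate([1636, 42, 0]) cylinder(h = 655, r = 22);
translate([42, 518, 0]) cylinder(h = 655, r = 22);
translate([1636, 518, 0]) cylinder(h = 655, r = 22);
translate([181, 68, 688]) {
  cube([29, 315, 1053]);
  translate([1167, 0, 0]) cube([29, 315, 1053]);
  translate([29, 0, 0]) cube([1138, 315, 19]);
  translate([29, 0, 305]) cube([1138, 315, 19]);
  translate([29, 0, 610]) cube([1138, 315, 19]);
  translate([29, 0, 915]) cube([1138, 315, 19]);
}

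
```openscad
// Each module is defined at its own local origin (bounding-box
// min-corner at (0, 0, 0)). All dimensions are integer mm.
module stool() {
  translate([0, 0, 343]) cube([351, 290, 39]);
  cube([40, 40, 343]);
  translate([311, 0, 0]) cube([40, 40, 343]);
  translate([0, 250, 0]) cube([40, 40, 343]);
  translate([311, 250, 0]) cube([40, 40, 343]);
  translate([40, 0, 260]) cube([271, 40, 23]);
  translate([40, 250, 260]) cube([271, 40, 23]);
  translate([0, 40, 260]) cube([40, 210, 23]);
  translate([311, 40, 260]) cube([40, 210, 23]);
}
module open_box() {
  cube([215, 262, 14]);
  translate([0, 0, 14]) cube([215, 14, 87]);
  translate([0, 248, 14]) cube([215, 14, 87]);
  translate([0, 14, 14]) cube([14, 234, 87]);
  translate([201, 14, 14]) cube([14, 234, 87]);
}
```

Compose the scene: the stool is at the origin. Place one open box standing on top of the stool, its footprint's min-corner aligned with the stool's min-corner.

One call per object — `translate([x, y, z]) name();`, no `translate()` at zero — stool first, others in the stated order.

stool();
translate([0, 0, 382]) open_box();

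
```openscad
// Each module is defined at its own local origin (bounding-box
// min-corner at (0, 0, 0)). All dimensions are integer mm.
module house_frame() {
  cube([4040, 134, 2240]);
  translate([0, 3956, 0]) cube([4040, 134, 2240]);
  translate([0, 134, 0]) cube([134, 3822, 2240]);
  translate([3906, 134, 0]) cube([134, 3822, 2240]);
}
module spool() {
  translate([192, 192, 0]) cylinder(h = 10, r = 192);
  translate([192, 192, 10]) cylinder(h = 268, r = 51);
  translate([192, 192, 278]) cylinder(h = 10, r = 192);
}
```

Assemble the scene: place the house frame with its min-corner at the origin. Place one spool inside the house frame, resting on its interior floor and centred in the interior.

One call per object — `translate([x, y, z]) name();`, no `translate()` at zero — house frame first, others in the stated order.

house_frame();
translate([1828, 1853, 0]) spool();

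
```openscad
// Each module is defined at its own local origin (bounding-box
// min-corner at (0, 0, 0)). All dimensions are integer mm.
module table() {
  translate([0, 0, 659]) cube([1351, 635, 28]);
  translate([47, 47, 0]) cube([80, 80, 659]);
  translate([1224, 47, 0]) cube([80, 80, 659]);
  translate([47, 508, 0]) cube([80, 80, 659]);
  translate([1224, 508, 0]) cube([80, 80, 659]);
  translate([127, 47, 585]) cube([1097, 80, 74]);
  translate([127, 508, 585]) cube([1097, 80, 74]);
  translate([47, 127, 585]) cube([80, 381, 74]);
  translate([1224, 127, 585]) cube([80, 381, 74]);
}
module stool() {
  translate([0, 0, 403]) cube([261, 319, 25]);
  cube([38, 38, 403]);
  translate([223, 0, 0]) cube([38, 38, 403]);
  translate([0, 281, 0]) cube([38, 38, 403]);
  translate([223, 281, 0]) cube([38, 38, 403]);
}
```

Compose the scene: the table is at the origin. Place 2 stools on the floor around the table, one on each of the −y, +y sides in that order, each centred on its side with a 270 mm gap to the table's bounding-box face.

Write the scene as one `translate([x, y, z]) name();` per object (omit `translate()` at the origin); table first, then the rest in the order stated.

table();
translate([545, -589, 0]) stool();
translate([545, 905, 0]) stool();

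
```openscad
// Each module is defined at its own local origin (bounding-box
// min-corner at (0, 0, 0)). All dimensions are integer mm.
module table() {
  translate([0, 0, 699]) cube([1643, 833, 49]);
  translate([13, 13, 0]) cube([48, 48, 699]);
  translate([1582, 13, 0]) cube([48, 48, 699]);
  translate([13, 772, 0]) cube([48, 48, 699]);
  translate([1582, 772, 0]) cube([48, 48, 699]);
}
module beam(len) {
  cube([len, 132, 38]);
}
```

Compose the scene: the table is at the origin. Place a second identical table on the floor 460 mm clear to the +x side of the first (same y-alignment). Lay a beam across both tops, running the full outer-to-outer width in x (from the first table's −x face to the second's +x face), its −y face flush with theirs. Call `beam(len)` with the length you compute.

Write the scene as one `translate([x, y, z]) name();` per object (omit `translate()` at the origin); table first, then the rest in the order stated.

table();
translate([2103, 0, 0]) table();
translate([0, 0, 748]) beam(3746);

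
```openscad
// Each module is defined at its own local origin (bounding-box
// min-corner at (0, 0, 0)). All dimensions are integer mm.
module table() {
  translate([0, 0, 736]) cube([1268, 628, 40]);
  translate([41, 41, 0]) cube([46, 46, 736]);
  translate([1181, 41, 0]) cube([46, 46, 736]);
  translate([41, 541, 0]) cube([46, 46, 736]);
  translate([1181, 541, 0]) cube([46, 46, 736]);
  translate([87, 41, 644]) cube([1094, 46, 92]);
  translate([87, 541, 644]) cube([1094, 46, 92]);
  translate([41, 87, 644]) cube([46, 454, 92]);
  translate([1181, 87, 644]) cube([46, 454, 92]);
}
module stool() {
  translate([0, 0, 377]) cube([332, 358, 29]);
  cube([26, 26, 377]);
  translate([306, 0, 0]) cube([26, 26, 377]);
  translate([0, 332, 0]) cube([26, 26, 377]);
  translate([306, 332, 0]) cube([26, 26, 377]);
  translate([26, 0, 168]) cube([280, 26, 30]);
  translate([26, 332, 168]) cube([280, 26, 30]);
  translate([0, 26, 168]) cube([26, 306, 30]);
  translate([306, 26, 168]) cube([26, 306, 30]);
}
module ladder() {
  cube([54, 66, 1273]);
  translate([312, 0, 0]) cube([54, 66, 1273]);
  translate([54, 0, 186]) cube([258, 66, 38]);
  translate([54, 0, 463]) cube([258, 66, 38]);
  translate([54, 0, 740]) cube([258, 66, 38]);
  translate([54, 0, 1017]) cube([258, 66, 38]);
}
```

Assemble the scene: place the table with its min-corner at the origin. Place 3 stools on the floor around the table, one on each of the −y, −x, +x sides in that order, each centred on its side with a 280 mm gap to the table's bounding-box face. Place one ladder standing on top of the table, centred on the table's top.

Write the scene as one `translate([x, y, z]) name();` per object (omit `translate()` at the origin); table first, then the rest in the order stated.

table();
translate([468, -638, 0]) stool();
translate([-612, 135, 0]) stool();
translate([1548, 135, 0]) stool();
translate([451, 281, 776]) ladder();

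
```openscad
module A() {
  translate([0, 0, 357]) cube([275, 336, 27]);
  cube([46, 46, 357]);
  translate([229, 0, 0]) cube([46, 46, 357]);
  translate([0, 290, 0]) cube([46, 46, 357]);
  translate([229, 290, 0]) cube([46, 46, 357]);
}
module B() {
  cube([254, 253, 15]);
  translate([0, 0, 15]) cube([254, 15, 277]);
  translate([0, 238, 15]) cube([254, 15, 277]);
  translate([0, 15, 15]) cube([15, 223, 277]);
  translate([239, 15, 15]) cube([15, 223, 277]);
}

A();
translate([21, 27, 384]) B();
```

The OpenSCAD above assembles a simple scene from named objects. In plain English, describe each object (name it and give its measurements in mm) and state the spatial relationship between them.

A is a four-legged stool. The seat is a 275×336×27 mm slab whose top surface is at z = 384 mm; four square legs, each 46×46 mm in cross-section, run from the floor (z = 0) to the underside of the seat, each flush with a corner of the seat.

B is an open-topped rectangular box: outside dimensions 254×253×292 mm, with a uniform wall and base thickness of 15 mm. The base is a full 254×253 slab on the floor; four walls sit on top of the base. The front and back walls (the −y and +y sides) span the full width; the two side walls fit between them.

The open box is on top of the stool.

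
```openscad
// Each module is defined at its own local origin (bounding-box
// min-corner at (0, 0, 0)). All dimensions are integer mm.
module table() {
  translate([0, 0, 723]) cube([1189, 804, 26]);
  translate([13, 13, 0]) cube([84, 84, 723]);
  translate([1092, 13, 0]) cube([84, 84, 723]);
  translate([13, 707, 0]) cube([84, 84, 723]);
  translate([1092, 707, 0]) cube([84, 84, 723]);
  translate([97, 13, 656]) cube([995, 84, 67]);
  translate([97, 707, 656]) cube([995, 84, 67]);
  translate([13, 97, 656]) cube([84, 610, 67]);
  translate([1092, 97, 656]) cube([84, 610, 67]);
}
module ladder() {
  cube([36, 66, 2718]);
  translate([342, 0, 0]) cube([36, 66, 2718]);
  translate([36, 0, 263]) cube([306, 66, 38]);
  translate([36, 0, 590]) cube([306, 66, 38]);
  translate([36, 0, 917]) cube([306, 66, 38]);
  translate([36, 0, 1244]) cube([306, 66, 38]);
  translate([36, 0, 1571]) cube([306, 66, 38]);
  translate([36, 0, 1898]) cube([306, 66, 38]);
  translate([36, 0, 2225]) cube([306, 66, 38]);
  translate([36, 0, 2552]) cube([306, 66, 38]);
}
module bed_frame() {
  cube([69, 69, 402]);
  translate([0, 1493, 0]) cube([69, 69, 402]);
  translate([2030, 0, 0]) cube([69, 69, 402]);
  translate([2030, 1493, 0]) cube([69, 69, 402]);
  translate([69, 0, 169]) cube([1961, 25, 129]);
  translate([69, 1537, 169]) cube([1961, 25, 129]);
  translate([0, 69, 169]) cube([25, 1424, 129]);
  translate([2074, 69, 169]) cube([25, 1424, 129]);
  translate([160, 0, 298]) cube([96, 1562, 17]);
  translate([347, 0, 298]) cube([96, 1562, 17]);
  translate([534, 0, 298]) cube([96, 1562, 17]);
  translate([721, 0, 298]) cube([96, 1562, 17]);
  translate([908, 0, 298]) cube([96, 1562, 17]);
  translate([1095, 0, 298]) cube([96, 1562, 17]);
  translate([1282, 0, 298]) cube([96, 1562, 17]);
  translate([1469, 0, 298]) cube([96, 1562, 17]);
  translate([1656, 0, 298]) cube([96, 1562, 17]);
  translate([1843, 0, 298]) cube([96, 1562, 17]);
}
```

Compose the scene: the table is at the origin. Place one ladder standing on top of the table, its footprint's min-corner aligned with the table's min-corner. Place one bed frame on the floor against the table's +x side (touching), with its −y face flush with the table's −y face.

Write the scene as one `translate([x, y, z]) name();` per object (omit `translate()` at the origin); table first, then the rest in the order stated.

table();
translate([0, 0, 749]) ladder();
translate([1189, 0, 0]) bed_frame();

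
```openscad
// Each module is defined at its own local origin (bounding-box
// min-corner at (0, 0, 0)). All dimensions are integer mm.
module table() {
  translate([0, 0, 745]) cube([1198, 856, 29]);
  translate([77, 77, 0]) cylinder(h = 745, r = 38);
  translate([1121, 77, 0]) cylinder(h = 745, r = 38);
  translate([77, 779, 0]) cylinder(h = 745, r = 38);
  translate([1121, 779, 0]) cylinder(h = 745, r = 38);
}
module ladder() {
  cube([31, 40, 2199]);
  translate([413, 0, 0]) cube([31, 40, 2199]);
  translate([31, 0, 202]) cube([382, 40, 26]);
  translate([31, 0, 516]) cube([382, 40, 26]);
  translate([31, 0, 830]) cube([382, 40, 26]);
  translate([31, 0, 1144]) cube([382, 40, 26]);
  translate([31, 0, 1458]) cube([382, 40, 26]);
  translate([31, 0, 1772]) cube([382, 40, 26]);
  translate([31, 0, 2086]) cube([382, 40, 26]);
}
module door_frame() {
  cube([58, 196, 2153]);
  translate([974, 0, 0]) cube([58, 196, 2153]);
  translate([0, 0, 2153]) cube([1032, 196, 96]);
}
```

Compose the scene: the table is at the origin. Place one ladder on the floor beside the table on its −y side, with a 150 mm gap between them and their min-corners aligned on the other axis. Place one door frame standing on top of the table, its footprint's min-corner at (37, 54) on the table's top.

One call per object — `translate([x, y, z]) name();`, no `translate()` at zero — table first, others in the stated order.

table();
translate([0, -190, 0]) ladder();
translate([37, 54, 774]) door_frame();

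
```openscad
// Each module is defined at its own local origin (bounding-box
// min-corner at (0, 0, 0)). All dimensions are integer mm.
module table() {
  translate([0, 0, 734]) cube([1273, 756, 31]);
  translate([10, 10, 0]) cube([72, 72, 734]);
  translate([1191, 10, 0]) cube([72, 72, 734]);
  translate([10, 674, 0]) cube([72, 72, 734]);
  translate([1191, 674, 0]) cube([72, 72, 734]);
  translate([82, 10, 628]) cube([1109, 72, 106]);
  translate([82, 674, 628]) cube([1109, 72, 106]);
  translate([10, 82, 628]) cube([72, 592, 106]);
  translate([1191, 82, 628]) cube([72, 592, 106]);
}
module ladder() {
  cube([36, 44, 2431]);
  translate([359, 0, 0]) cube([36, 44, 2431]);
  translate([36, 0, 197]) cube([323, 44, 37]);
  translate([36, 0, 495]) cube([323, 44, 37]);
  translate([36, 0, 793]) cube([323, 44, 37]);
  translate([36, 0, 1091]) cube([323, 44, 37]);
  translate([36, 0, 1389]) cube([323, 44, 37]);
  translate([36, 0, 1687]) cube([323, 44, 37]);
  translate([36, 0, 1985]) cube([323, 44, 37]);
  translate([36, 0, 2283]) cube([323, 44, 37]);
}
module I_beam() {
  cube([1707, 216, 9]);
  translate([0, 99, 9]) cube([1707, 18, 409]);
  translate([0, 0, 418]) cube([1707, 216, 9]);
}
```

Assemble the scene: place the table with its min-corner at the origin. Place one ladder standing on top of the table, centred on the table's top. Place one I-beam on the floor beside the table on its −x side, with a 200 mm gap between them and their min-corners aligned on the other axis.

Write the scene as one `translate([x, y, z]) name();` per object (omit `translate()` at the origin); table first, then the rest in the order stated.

table();
translate([439, 356, 765]) ladder();
translate([-1907, 0, 0]) I_beam();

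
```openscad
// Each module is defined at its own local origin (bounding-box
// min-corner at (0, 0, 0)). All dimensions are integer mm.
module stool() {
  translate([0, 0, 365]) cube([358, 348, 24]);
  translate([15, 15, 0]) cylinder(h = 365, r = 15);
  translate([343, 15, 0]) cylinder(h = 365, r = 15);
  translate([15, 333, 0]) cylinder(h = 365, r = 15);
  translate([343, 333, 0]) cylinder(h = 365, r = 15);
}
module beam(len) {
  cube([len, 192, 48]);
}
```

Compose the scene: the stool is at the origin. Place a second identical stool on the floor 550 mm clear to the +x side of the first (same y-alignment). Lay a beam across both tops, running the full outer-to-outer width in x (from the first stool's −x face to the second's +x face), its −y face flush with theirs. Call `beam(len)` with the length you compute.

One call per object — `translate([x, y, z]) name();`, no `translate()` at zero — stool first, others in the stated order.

stool();
translate([908, 0, 0]) stool();
translate([0, 0, 389]) beam(1266);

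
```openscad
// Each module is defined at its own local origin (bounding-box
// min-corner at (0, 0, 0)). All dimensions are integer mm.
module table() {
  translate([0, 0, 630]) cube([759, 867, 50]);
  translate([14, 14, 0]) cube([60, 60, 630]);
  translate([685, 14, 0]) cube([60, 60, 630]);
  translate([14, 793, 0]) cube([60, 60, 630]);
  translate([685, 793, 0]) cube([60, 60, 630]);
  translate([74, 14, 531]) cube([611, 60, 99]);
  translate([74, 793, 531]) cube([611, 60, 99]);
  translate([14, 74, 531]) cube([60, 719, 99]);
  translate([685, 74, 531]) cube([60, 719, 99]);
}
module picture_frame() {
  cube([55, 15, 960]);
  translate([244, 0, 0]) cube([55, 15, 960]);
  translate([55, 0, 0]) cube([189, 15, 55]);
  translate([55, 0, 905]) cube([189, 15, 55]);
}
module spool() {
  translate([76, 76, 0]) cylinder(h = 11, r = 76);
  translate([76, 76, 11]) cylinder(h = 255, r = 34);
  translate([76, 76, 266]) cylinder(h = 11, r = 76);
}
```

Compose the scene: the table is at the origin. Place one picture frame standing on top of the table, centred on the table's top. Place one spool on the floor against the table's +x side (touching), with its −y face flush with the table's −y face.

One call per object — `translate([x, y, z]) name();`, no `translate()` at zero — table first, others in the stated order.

table();
translate([230, 426, 680]) picture_frame();
translate([759, 0, 0]) spool();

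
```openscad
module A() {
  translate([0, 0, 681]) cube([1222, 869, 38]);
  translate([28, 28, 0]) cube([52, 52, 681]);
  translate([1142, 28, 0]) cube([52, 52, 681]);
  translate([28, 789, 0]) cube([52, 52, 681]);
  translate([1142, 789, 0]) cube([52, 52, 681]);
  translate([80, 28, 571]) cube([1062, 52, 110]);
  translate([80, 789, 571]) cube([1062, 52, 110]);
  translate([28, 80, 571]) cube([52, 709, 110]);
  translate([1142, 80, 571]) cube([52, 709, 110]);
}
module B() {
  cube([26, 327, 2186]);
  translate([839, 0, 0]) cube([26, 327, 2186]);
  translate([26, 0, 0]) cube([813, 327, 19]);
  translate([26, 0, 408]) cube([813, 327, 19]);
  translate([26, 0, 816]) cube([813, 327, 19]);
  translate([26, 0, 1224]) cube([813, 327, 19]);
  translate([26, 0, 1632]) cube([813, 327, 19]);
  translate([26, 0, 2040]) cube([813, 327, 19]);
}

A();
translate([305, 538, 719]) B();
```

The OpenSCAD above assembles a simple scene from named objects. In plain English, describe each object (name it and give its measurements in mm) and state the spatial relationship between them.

A is a table with a 1222×869 mm rectangular top, 38 mm thick, top surface at z = 719 mm, supported by four 52×52 mm square legs, each inset 28 mm from the nearest pair of top edges, running from the floor. Four apron rails, 52 mm thick and 110 mm tall, run between adjacent legs with their top edges flush with the underside of the top and their outer faces flush with the legs' outer faces.

B is a bookshelf 865 mm wide overall, 327 mm deep and 2186 mm tall. The two sides are 26 mm thick vertical panels. 6 horizontal shelves of 19 mm thickness span between the inner faces of the sides; the lowest shelf sits on the floor and shelves are stacked with a clear vertical gap of 389 mm between each pair.

The bookshelf is on top of the table.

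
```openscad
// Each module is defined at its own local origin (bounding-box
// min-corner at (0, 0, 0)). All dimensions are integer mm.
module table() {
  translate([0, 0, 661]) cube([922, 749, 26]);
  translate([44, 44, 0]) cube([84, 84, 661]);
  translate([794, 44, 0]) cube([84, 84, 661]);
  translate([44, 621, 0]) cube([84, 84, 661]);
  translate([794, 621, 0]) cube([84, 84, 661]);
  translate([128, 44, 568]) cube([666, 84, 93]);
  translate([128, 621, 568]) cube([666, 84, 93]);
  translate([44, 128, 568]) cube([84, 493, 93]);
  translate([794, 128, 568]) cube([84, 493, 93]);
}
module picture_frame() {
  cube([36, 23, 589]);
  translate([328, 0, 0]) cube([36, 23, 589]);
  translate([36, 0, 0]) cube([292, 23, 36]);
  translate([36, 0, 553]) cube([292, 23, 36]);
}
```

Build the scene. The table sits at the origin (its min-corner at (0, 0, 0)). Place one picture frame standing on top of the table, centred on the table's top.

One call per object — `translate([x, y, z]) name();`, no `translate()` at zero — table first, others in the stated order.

table();
translate([279, 363, 687]) picture_frame();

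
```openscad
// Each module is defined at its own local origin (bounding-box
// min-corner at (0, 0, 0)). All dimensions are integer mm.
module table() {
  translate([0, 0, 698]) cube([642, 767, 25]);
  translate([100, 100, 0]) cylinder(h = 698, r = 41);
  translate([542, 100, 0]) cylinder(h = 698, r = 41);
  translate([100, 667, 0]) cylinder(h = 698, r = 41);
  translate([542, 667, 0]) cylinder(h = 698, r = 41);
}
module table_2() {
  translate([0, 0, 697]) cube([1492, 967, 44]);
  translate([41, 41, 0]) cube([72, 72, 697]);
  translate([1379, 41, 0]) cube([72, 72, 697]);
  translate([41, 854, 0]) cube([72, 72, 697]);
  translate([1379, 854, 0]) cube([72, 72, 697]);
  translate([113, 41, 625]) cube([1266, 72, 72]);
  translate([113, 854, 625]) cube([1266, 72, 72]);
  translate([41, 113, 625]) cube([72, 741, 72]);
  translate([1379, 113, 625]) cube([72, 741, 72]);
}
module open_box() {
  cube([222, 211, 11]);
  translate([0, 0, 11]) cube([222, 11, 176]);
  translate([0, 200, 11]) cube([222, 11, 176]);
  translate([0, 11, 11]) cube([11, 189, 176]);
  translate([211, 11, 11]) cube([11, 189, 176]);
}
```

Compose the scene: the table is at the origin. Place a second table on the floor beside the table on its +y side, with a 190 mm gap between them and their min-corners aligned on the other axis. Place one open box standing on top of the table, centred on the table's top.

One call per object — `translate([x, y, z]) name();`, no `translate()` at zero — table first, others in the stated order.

table();
translate([0, 957, 0]) table_2();
translate([210, 278, 723]) open_box();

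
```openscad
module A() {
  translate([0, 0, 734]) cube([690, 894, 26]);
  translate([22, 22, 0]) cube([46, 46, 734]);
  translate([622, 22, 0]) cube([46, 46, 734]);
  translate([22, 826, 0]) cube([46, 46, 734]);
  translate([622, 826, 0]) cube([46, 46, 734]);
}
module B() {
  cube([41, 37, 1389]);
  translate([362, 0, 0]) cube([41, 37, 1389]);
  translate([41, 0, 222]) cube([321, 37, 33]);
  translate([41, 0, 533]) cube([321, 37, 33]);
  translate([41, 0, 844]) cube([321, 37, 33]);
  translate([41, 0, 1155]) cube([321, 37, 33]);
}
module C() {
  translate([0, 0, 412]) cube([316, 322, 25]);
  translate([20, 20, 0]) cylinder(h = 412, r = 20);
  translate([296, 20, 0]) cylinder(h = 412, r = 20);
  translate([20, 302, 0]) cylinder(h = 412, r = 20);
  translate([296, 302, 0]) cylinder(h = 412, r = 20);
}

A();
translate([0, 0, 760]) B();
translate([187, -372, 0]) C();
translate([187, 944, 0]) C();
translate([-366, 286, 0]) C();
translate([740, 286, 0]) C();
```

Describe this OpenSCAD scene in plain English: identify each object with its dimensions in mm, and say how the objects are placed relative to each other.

A is a rectangular dining table. The top is 690×894×26 mm with its upper surface at z = 760 mm. It stands on four 46×46 mm square legs, each inset 22 mm from the nearest pair of top edges, running from the floor to the underside of the top.

B is a straight ladder. Two 41×37 mm vertical rails, 1389 mm tall, stand 403 mm apart (outside-to-outside) with their front faces coplanar on the −y side. 4 rungs, each 37 mm deep and 33 mm tall, span between the inner faces of the rails, front faces flush with the rails. The lowest rung's underside is at z = 222 mm and rungs are spaced 311 mm apart (underside to underside).

C is a simple wooden stool: a rectangular seat 316 mm (x) by 322 mm (y), 25 mm thick, top face at z = 437 mm, on four round legs, each 40 mm in diameter. The legs rest on z = 0, each leg's axis is inset half a diameter from the nearest pair of seat edges (so the leg's bounding box is flush with the corner).

The ladder is on top of the table. Four stools sit around the table at the −y, +y, −x, +x sides.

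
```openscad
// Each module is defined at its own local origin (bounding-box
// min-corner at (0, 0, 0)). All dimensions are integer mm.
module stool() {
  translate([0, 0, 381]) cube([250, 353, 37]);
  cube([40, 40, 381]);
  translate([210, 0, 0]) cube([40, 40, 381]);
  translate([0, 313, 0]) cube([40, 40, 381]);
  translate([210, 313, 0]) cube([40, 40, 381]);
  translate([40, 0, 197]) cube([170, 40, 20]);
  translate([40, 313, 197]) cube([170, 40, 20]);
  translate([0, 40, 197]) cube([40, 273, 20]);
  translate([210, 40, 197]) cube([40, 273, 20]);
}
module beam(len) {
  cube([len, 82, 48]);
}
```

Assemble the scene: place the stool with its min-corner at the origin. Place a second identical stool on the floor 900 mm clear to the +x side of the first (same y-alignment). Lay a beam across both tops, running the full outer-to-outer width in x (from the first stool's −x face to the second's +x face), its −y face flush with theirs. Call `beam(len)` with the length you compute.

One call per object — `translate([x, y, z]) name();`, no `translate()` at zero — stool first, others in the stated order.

stool();
translate([1150, 0, 0]) stool();
translate([0, 0, 418]) beam(1400);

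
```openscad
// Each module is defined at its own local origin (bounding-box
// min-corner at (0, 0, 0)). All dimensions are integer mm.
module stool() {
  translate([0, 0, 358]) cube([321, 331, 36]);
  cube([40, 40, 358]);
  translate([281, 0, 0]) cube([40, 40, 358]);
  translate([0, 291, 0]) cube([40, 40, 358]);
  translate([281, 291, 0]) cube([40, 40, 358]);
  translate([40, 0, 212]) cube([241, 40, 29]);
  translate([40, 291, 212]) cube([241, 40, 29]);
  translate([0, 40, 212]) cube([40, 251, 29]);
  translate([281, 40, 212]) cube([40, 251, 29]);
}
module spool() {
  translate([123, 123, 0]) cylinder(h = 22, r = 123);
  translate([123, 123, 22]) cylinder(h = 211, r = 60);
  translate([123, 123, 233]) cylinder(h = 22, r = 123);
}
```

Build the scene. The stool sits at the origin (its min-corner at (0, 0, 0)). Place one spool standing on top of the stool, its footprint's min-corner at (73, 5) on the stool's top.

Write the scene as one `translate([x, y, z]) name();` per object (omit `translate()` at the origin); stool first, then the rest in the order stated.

stool();
translate([73, 5, 394]) spool();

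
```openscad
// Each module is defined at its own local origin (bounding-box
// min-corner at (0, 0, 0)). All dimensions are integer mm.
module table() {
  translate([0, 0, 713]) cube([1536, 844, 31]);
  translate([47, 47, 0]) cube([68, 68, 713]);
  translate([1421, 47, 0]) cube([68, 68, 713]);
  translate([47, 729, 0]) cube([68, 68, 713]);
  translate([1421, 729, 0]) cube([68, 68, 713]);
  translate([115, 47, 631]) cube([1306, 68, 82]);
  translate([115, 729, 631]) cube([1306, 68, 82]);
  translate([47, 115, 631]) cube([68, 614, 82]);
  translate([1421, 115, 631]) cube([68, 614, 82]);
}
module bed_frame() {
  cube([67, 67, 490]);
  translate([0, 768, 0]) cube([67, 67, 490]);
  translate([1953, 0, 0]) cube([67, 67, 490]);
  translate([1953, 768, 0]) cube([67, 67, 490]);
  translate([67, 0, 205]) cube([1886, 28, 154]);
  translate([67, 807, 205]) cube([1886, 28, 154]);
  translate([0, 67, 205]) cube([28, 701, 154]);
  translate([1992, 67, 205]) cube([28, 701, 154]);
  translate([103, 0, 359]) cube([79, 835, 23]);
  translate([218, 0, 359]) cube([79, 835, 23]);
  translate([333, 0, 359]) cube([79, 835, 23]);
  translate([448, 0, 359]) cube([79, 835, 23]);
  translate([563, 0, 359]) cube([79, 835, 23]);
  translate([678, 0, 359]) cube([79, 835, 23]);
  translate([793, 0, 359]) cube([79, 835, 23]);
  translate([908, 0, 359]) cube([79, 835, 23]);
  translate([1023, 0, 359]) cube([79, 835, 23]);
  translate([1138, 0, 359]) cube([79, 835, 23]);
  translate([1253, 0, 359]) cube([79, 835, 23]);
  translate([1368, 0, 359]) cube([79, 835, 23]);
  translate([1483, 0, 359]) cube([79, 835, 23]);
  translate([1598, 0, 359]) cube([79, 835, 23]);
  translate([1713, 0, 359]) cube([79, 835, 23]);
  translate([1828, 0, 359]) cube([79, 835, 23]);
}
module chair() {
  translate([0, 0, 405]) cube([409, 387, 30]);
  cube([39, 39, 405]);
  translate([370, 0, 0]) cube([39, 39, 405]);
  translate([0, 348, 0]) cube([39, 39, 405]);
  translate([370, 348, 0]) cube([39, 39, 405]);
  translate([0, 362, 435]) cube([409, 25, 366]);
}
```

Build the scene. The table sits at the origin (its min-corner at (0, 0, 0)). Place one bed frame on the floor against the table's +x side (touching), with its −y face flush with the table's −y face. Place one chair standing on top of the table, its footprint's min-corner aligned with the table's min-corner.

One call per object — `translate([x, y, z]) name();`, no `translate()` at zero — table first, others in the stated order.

table();
translate([1536, 0, 0]) bed_frame();
translate([0, 0, 744]) chair();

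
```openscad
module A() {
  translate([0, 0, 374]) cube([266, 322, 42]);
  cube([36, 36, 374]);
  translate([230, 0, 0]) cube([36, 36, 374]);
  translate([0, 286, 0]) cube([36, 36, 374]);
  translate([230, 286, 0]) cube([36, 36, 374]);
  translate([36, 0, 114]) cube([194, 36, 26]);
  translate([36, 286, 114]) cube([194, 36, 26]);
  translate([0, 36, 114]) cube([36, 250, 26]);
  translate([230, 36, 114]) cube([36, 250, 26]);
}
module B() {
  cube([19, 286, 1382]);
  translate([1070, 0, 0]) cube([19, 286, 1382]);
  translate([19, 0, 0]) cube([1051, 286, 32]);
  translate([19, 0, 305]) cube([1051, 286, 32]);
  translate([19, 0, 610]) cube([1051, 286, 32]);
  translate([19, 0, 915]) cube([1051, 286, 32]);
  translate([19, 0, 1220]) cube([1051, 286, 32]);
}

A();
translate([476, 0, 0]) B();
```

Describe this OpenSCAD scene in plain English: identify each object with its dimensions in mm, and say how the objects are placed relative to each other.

A is a four-legged stool. The seat is 266×322 mm, 42 mm thick, top at z = 416 mm. It stands on four square legs, each 36×36 mm in cross-section, from z = 0 to the seat underside, each flush with a corner of the seat. Four stretchers, 36 mm wide and 26 mm tall, connect adjacent legs with their undersides at z = 114 mm, each running between the inner faces of the legs it joins and aligned with the legs' outer faces on the other axis.

B is an open bookshelf. Two side panels, each 19 mm thick, 286 mm deep and 1382 mm tall, stand 1089 mm apart (outside-to-outside). Between them sit 5 shelves, each 32 mm thick and 286 mm deep, spanning the full gap between the sides. The bottom shelf rests on the floor (its underside at z = 0) and the clear gap between one shelf's top and the next shelf's underside is 273 mm.

The bookshelf is on the floor beside the stool on its +x side.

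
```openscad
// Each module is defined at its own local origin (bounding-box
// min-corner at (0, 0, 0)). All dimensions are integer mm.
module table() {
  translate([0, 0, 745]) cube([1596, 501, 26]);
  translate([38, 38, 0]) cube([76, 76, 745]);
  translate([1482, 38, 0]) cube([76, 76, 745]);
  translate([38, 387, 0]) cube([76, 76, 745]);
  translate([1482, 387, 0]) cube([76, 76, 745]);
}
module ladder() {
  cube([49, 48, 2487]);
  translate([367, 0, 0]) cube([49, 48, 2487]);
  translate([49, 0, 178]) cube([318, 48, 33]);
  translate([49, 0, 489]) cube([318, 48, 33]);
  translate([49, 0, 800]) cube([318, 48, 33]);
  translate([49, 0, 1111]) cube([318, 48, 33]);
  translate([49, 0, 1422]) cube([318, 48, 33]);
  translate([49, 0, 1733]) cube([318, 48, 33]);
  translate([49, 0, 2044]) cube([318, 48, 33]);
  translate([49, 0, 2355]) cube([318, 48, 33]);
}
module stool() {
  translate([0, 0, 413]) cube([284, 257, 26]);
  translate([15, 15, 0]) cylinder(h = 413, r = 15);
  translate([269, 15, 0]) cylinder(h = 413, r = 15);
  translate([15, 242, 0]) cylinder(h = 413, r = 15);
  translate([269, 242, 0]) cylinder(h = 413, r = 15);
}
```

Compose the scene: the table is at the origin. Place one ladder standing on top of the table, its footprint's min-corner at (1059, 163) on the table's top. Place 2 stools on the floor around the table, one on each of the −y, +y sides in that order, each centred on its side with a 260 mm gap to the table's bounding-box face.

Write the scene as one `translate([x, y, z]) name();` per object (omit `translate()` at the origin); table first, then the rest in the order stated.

table();
translate([1059, 163, 771]) ladder();
translate([656, -517, 0]) stool();
translate([656, 761, 0]) stool();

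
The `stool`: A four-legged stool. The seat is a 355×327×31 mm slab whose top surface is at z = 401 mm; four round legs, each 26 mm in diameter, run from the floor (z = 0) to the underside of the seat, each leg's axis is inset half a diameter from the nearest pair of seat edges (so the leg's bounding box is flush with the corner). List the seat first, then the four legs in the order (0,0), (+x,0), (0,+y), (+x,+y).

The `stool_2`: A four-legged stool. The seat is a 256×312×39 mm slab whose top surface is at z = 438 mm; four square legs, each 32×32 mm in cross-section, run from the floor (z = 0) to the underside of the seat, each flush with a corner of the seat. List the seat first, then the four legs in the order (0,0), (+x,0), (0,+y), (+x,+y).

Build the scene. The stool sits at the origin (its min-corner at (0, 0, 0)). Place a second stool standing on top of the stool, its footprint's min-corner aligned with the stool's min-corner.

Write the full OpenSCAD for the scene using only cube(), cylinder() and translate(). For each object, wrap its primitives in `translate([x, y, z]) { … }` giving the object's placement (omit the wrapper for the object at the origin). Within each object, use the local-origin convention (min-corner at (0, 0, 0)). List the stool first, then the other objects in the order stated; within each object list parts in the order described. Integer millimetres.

translate([0, 0, 370]) cube([355, 327, 31]);
translate([13, 13, 0]) cylinder(h = 370, r = 13);
translate([342, 13, 0]) cylinder(h = 370, r = 13);
translate([13, 314, 0]) cylinder(h = 370, r = 13);
translate([342, 314, 0]) cylinder(h = 370, r = 13);
translate([0, 0, 401]) {
  translate([0, 0, 399]) cube([256, 312, 39]);
  cube([32, 32, 399]);
  translate([224, 0, 0]) cube([32, 32, 399]);
  translate([0, 280, 0]) cube([32, 32, 399]);
  translate([224, 280, 0]) cube([32, 32, 399]);
}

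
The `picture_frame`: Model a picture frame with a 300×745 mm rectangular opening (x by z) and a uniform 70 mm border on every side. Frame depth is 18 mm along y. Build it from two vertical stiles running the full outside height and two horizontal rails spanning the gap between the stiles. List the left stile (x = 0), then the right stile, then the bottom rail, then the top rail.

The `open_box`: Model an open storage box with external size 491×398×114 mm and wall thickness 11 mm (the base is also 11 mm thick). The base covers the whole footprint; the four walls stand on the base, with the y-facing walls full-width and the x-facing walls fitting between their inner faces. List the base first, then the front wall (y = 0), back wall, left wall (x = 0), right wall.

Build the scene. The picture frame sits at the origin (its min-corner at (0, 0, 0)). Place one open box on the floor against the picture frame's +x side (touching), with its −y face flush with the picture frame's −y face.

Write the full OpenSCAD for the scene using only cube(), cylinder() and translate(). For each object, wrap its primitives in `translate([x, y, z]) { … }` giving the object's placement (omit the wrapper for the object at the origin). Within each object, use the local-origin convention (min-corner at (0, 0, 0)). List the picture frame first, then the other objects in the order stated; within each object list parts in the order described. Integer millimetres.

cube([70, 18, 885]);
translate([370, 0, 0]) cube([70, 18, 885]);
translate([70, 0, 0]) cube([300, 18, 70]);
translate([70, 0, 815]) cube([300, 18, 70]);
translate([440, 0, 0]) {
  cube([491, 398, 11]);
  translate([0, 0, 11]) cube([491, 11, 103]);
  translate([0, 387, 11]) cube([491, 11, 103]);
  translate([0, 11, 11]) cube([11, 376, 103]);
  translate([480, 11, 11]) cube([11, 376, 103]);
}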